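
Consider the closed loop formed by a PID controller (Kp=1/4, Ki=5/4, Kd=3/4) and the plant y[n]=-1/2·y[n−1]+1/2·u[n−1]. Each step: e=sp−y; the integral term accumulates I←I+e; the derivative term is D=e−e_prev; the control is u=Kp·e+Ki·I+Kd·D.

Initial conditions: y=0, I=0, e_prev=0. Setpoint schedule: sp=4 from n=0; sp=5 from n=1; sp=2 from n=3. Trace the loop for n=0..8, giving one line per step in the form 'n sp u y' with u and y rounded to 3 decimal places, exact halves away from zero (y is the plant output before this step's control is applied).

0 4 9.000 0.000
1 5 3.125 4.500
2 5 18.047 -0.688
3 2 -8.107 9.367
4 2 33.210 -8.737
5 2 -33.796 20.974
6 2 73.576 -27.385
7 2 -101.159 50.481
8 2 180.815 -75.820

(exact arithmetic carried between steps; '≈' marks a value shown rounded to 6 d.p. or computed from one; I and e_prev carry over from the previous line; the table rounds u and y to 3 d.p., halves away from zero)
n=0: y=0, sp=4, e=sp−y=4; I=4, D=e−e_prev=4; u=1/4·4+5/4·4+3/4·4=9; next y=-1/2·0+1/2·9=4.5
n=1: y=4.5, sp=5, e=sp−y=0.5; I=4.5, D=e−e_prev=-3.5; u=1/4·0.5+5/4·4.5+3/4·(-3.5)=3.125; next y=-1/2·4.5+1/2·3.125=-0.6875
n=2: y=-0.6875, sp=5, e=sp−y=5.6875; I=10.1875, D=e−e_prev=5.1875; u=1/4·5.6875+5/4·10.1875+3/4·5.1875=18.046875; next y=-1/2·(-0.6875)+1/2·18.046875≈9.367188
n=3: y≈9.367188, sp=2, e=sp−y≈-7.367188; I≈2.820313, D=e−e_prev≈-13.054688; u=1/4·(-7.367188)+5/4·2.820313+3/4·(-13.054688)≈-8.107422; next y=-1/2·9.367188+1/2·(-8.107422)≈-8.737305
n=4: y≈-8.737305, sp=2, e=sp−y≈10.737305; I≈13.557617, D=e−e_prev≈18.104492; u=1/4·10.737305+5/4·13.557617+3/4·18.104492≈33.209717; next y=-1/2·(-8.737305)+1/2·33.209717≈20.973511
n=5: y≈20.973511, sp=2, e=sp−y≈-18.973511; I≈-5.415894, D=e−e_prev≈-29.710815; u=1/4·(-18.973511)+5/4·(-5.415894)+3/4·(-29.710815)≈-33.796356; next y=-1/2·20.973511+1/2·(-33.796356)≈-27.384933
n=6: y≈-27.384933, sp=2, e=sp−y≈29.384933; I≈23.969040, D=e−e_prev≈48.358444; u=1/4·29.384933+5/4·23.969040+3/4·48.358444≈73.576366; next y=-1/2·(-27.384933)+1/2·73.576366≈50.480650
n=7: y≈50.480650, sp=2, e=sp−y≈-48.480650; I≈-24.511610, D=e−e_prev≈-77.865583; u=1/4·(-48.480650)+5/4·(-24.511610)+3/4·(-77.865583)≈-101.158863; next y=-1/2·50.480650+1/2·(-101.158863)≈-75.819756
n=8: y≈-75.819756, sp=2, e=sp−y≈77.819756; I≈53.308146, D=e−e_prev≈126.300406; u=1/4·77.819756+5/4·53.308146+3/4·126.300406≈180.815427; next y=-1/2·(-75.819756)+1/2·180.815427≈128.317591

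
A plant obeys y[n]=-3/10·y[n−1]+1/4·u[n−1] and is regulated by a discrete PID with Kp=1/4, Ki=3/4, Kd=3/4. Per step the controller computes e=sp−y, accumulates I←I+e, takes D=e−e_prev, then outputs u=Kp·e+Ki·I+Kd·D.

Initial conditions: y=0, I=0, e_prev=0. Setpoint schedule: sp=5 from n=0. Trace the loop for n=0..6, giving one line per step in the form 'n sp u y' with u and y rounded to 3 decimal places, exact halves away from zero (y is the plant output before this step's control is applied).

0 5 8.750 0.000
1 5 4.922 2.188
2 5 11.495 0.574
3 5 9.882 2.702
4 5 15.024 1.660
5 5 13.951 3.258
6 5 17.764 2.510

(exact arithmetic carried between steps; '≈' marks a value shown rounded to 6 d.p. or computed from one; I and e_prev carry over from the previous line; the table rounds u and y to 3 d.p., halves away from zero)
n=0: y=0, sp=5, e=sp−y=5; I=5, D=e−e_prev=5; u=1/4·5+3/4·5+3/4·5=8.75; next y=-3/10·0+1/4·8.75=2.1875
n=1: y=2.1875, sp=5, e=sp−y=2.8125; I=7.8125, D=e−e_prev=-2.1875; u=1/4·2.8125+3/4·7.8125+3/4·(-2.1875)=4.921875; next y=-3/10·2.1875+1/4·4.921875≈0.574219
n=2: y≈0.574219, sp=5, e=sp−y≈4.425781; I≈12.238281, D=e−e_prev≈1.613281; u=1/4·4.425781+3/4·12.238281+3/4·1.613281≈11.495117; next y=-3/10·0.574219+1/4·11.495117≈2.701514
n=3: y≈2.701514, sp=5, e=sp−y≈2.298486; I≈14.536768, D=e−e_prev≈-2.127295; u=1/4·2.298486+3/4·14.536768+3/4·(-2.127295)≈9.881726; next y=-3/10·2.701514+1/4·9.881726≈1.659977
n=4: y≈1.659977, sp=5, e=sp−y≈3.340023; I≈17.876790, D=e−e_prev≈1.041536; u=1/4·3.340023+3/4·17.876790+3/4·1.041536≈15.023750; next y=-3/10·1.659977+1/4·15.023750≈3.257944
n=5: y≈3.257944, sp=5, e=sp−y≈1.742056; I≈19.618846, D=e−e_prev≈-1.597967; u=1/4·1.742056+3/4·19.618846+3/4·(-1.597967)≈13.951173; next y=-3/10·3.257944+1/4·13.951173≈2.510410
n=6: y≈2.510410, sp=5, e=sp−y≈2.489590; I≈22.108436, D=e−e_prev≈0.747534; u=1/4·2.489590+3/4·22.108436+3/4·0.747534≈17.764375; next y=-3/10·2.510410+1/4·17.764375≈3.687971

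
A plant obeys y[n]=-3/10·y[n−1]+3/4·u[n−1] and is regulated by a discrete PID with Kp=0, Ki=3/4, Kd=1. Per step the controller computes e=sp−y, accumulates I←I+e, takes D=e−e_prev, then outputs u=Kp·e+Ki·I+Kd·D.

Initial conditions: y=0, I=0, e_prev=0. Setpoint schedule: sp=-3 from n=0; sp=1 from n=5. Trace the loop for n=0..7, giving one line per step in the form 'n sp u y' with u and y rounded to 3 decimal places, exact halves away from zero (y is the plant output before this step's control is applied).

(exact arithmetic carried between steps; '≈' marks a value shown rounded to 6 d.p. or computed from one; I and e_prev carry over from the previous line; the table rounds u and y to 3 d.p., halves away from zero)
n=0: y=0, sp=-3, e=sp−y=-3; I=-3, D=e−e_prev=-3; u=0·(-3)+3/4·(-3)+1·(-3)=-5.25; next y=-3/10·0+3/4·(-5.25)=-3.9375
n=1: y=-3.9375, sp=-3, e=sp−y=0.9375; I=-2.0625, D=e−e_prev=3.9375; u=0·0.9375+3/4·(-2.0625)+1·3.9375=2.390625; next y=-3/10·(-3.9375)+3/4·2.390625≈2.974219
n=2: y≈2.974219, sp=-3, e=sp−y≈-5.974219; I≈-8.036719, D=e−e_prev≈-6.911719; u=0·(-5.974219)+3/4·(-8.036719)+1·(-6.911719)≈-12.939258; next y=-3/10·2.974219+3/4·(-12.939258)≈-10.596709
n=3: y≈-10.596709, sp=-3, e=sp−y≈7.596709; I≈-0.440010, D=e−e_prev≈13.570928; u=0·7.596709+3/4·(-0.440010)+1·13.570928≈13.240920; next y=-3/10·(-10.596709)+3/4·13.240920≈13.109703
n=4: y≈13.109703, sp=-3, e=sp−y≈-16.109703; I≈-16.549713, D=e−e_prev≈-23.706412; u=0·(-16.109703)+3/4·(-16.549713)+1·(-23.706412)≈-36.118697; next y=-3/10·13.109703+3/4·(-36.118697)≈-31.021933
n=5: y≈-31.021933, sp=1, e=sp−y≈32.021933; I≈15.472221, D=e−e_prev≈48.131636; u=0·32.021933+3/4·15.472221+1·48.131636≈59.735802; next y=-3/10·(-31.021933)+3/4·59.735802≈54.108431
n=6: y≈54.108431, sp=1, e=sp−y≈-53.108431; I≈-37.636211, D=e−e_prev≈-85.130365; u=0·(-53.108431)+3/4·(-37.636211)+1·(-85.130365)≈-113.357523; next y=-3/10·54.108431+3/4·(-113.357523)≈-101.250671
n=7: y≈-101.250671, sp=1, e=sp−y≈102.250671; I≈64.614461, D=e−e_prev≈155.359103; u=0·102.250671+3/4·64.614461+1·155.359103≈203.819948; next y=-3/10·(-101.250671)+3/4·203.819948≈183.240163

0 -3 -5.250 0.000
1 -3 2.391 -3.938
2 -3 -12.939 2.974
3 -3 13.241 -10.597
4 -3 -36.119 13.110
5 1 59.736 -31.022
6 1 -113.358 54.108
7 1 203.820 -101.251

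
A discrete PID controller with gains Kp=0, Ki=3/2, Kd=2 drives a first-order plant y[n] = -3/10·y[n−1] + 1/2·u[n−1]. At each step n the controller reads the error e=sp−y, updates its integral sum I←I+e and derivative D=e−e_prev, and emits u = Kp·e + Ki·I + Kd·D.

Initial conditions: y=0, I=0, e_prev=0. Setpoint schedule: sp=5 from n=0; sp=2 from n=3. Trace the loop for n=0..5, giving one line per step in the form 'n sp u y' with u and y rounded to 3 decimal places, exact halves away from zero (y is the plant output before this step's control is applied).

(exact arithmetic carried between steps; '≈' marks a value shown rounded to 6 d.p. or computed from one; I and e_prev carry over from the previous line; the table rounds u and y to 3 d.p., halves away from zero)
n=0: y=0, sp=5, e=sp−y=5; I=5, D=e−e_prev=5; u=0·5+3/2·5+2·5=17.5; next y=-3/10·0+1/2·17.5=8.75
n=1: y=8.75, sp=5, e=sp−y=-3.75; I=1.25, D=e−e_prev=-8.75; u=0·(-3.75)+3/2·1.25+2·(-8.75)=-15.625; next y=-3/10·8.75+1/2·(-15.625)=-10.4375
n=2: y=-10.4375, sp=5, e=sp−y=15.4375; I=16.6875, D=e−e_prev=19.1875; u=0·15.4375+3/2·16.6875+2·19.1875=63.40625; next y=-3/10·(-10.4375)+1/2·63.40625=34.834375
n=3: y=34.834375, sp=2, e=sp−y=-32.834375; I=-16.146875, D=e−e_prev=-48.271875; u=0·(-32.834375)+3/2·(-16.146875)+2·(-48.271875)≈-120.764063; next y=-3/10·34.834375+1/2·(-120.764063)≈-70.832344
n=4: y≈-70.832344, sp=2, e=sp−y≈72.832344; I≈56.685469, D=e−e_prev≈105.666719; u=0·72.832344+3/2·56.685469+2·105.666719≈296.361641; next y=-3/10·(-70.832344)+1/2·296.361641≈169.430523
n=5: y≈169.430523, sp=2, e=sp−y≈-167.430523; I≈-110.745055, D=e−e_prev≈-240.262867; u=0·(-167.430523)+3/2·(-110.745055)+2·(-240.262867)≈-646.643316; next y=-3/10·169.430523+1/2·(-646.643316)≈-374.150815

0 5 17.500 0.000
1 5 -15.625 8.750
2 5 63.406 -10.438
3 2 -120.764 34.834
4 2 296.362 -70.832
5 2 -646.643 169.431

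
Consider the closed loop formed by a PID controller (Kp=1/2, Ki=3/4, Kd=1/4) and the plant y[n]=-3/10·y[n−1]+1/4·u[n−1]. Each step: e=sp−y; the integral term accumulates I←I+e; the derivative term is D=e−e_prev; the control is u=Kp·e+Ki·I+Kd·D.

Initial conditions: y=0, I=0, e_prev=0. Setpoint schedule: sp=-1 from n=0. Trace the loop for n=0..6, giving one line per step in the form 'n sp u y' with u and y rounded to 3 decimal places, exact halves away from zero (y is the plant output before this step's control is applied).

(exact arithmetic carried between steps; '≈' marks a value shown rounded to 6 d.p. or computed from one; I and e_prev carry over from the previous line; the table rounds u and y to 3 d.p., halves away from zero)
n=0: y=0, sp=-1, e=sp−y=-1; I=-1, D=e−e_prev=-1; u=1/2·(-1)+3/4·(-1)+1/4·(-1)=-1.5; next y=-3/10·0+1/4·(-1.5)=-0.375
n=1: y=-0.375, sp=-1, e=sp−y=-0.625; I=-1.625, D=e−e_prev=0.375; u=1/2·(-0.625)+3/4·(-1.625)+1/4·0.375=-1.4375; next y=-3/10·(-0.375)+1/4·(-1.4375)=-0.246875
n=2: y=-0.246875, sp=-1, e=sp−y=-0.753125; I=-2.378125, D=e−e_prev=-0.128125; u=1/2·(-0.753125)+3/4·(-2.378125)+1/4·(-0.128125)≈-2.192188; next y=-3/10·(-0.246875)+1/4·(-2.192188)≈-0.473984
n=3: y≈-0.473984, sp=-1, e=sp−y≈-0.526016; I≈-2.904141, D=e−e_prev≈0.227109; u=1/2·(-0.526016)+3/4·(-2.904141)+1/4·0.227109≈-2.384336; next y=-3/10·(-0.473984)+1/4·(-2.384336)≈-0.453889
n=4: y≈-0.453889, sp=-1, e=sp−y≈-0.546111; I≈-3.450252, D=e−e_prev≈-0.020096; u=1/2·(-0.546111)+3/4·(-3.450252)+1/4·(-0.020096)≈-2.865769; next y=-3/10·(-0.453889)+1/4·(-2.865769)≈-0.580276
n=5: y≈-0.580276, sp=-1, e=sp−y≈-0.419724; I≈-3.869976, D=e−e_prev≈0.126387; u=1/2·(-0.419724)+3/4·(-3.869976)+1/4·0.126387≈-3.080748; next y=-3/10·(-0.580276)+1/4·(-3.080748)≈-0.596104
n=6: y≈-0.596104, sp=-1, e=sp−y≈-0.403896; I≈-4.273872, D=e−e_prev≈0.015829; u=1/2·(-0.403896)+3/4·(-4.273872)+1/4·0.015829≈-3.403395; next y=-3/10·(-0.596104)+1/4·(-3.403395)≈-0.672017

0 -1 -1.500 0.000
1 -1 -1.438 -0.375
2 -1 -2.192 -0.247
3 -1 -2.384 -0.474
4 -1 -2.866 -0.454
5 -1 -3.081 -0.580
6 -1 -3.403 -0.596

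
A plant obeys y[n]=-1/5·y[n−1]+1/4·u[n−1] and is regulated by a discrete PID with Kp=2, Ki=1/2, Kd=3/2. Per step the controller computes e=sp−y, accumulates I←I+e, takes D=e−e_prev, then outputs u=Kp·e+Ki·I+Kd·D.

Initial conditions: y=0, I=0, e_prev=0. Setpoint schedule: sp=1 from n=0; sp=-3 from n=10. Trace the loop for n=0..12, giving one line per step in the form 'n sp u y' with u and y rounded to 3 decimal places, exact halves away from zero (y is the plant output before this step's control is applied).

(exact arithmetic carried between steps; '≈' marks a value shown rounded to 6 d.p. or computed from one; I and e_prev carry over from the previous line; the table rounds u and y to 3 d.p., halves away from zero)
n=0: y=0, sp=1, e=sp−y=1; I=1, D=e−e_prev=1; u=2·1+1/2·1+3/2·1=4; next y=-1/5·0+1/4·4=1
n=1: y=1, sp=1, e=sp−y=0; I=1, D=e−e_prev=-1; u=2·0+1/2·1+3/2·(-1)=-1; next y=-1/5·1+1/4·(-1)=-0.45
n=2: y=-0.45, sp=1, e=sp−y=1.45; I=2.45, D=e−e_prev=1.45; u=2·1.45+1/2·2.45+3/2·1.45=6.3; next y=-1/5·(-0.45)+1/4·6.3=1.665
n=3: y=1.665, sp=1, e=sp−y=-0.665; I=1.785, D=e−e_prev=-2.115; u=2·(-0.665)+1/2·1.785+3/2·(-2.115)=-3.61; next y=-1/5·1.665+1/4·(-3.61)=-1.2355
n=4: y=-1.2355, sp=1, e=sp−y=2.2355; I=4.0205, D=e−e_prev=2.9005; u=2·2.2355+1/2·4.0205+3/2·2.9005=10.832; next y=-1/5·(-1.2355)+1/4·10.832=2.9551
n=5: y=2.9551, sp=1, e=sp−y=-1.9551; I=2.0654, D=e−e_prev=-4.1906; u=2·(-1.9551)+1/2·2.0654+3/2·(-4.1906)=-9.1634; next y=-1/5·2.9551+1/4·(-9.1634)=-2.88187
n=6: y=-2.88187, sp=1, e=sp−y=3.88187; I=5.94727, D=e−e_prev=5.83697; u=2·3.88187+1/2·5.94727+3/2·5.83697=19.49283; next y=-1/5·(-2.88187)+1/4·19.49283≈5.449582
n=7: y≈5.449582, sp=1, e=sp−y≈-4.449582; I≈1.497689, D=e−e_prev≈-8.331452; u=2·(-4.449582)+1/2·1.497689+3/2·(-8.331452)≈-20.647496; next y=-1/5·5.449582+1/4·(-20.647496)≈-6.251790
n=8: y≈-6.251790, sp=1, e=sp−y≈7.251790; I≈8.749479, D=e−e_prev≈11.701372; u=2·7.251790+1/2·8.749479+3/2·11.701372≈36.430378; next y=-1/5·(-6.251790)+1/4·36.430378≈10.357952
n=9: y≈10.357952, sp=1, e=sp−y≈-9.357952; I≈-0.608474, D=e−e_prev≈-16.609743; u=2·(-9.357952)+1/2·(-0.608474)+3/2·(-16.609743)≈-43.934756; next y=-1/5·10.357952+1/4·(-43.934756)≈-13.055279
n=10: y≈-13.055279, sp=-3, e=sp−y≈10.055279; I≈9.446806, D=e−e_prev≈19.413232; u=2·10.055279+1/2·9.446806+3/2·19.413232≈53.953810; next y=-1/5·(-13.055279)+1/4·53.953810≈16.099508
n=11: y≈16.099508, sp=-3, e=sp−y≈-19.099508; I≈-9.652703, D=e−e_prev≈-29.154788; u=2·(-19.099508)+1/2·(-9.652703)+3/2·(-29.154788)≈-86.757550; next y=-1/5·16.099508+1/4·(-86.757550)≈-24.909289
n=12: y≈-24.909289, sp=-3, e=sp−y≈21.909289; I≈12.256587, D=e−e_prev≈41.008797; u=2·21.909289+1/2·12.256587+3/2·41.008797≈111.460068; next y=-1/5·(-24.909289)+1/4·111.460068≈32.846875

0 1 4.000 0.000
1 1 -1.000 1.000
2 1 6.300 -0.450
3 1 -3.610 1.665
4 1 10.832 -1.236
5 1 -9.163 2.955
6 1 19.493 -2.882
7 1 -20.647 5.450
8 1 36.430 -6.252
9 1 -43.935 10.358
10 -3 53.954 -13.055
11 -3 -86.758 16.100
12 -3 111.460 -24.909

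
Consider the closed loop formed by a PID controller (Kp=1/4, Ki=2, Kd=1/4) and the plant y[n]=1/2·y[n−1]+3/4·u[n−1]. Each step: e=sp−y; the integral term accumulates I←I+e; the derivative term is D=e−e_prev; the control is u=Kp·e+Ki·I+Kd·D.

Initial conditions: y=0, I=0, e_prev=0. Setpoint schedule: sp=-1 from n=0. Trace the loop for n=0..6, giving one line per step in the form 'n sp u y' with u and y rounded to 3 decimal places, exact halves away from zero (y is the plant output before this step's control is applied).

(exact arithmetic carried between steps; '≈' marks a value shown rounded to 6 d.p. or computed from one; I and e_prev carry over from the previous line; the table rounds u and y to 3 d.p., halves away from zero)
n=0: y=0, sp=-1, e=sp−y=-1; I=-1, D=e−e_prev=-1; u=1/4·(-1)+2·(-1)+1/4·(-1)=-2.5; next y=1/2·0+3/4·(-2.5)=-1.875
n=1: y=-1.875, sp=-1, e=sp−y=0.875; I=-0.125, D=e−e_prev=1.875; u=1/4·0.875+2·(-0.125)+1/4·1.875=0.4375; next y=1/2·(-1.875)+3/4·0.4375=-0.609375
n=2: y=-0.609375, sp=-1, e=sp−y=-0.390625; I=-0.515625, D=e−e_prev=-1.265625; u=1/4·(-0.390625)+2·(-0.515625)+1/4·(-1.265625)≈-1.445313; next y=1/2·(-0.609375)+3/4·(-1.445313)≈-1.388672
n=3: y≈-1.388672, sp=-1, e=sp−y≈0.388672; I≈-0.126953, D=e−e_prev≈0.779297; u=1/4·0.388672+2·(-0.126953)+1/4·0.779297≈0.038086; next y=1/2·(-1.388672)+3/4·0.038086≈-0.665771
n=4: y≈-0.665771, sp=-1, e=sp−y≈-0.334229; I≈-0.461182, D=e−e_prev≈-0.722900; u=1/4·(-0.334229)+2·(-0.461182)+1/4·(-0.722900)≈-1.186646; next y=1/2·(-0.665771)+3/4·(-1.186646)≈-1.222870
n=5: y≈-1.222870, sp=-1, e=sp−y≈0.222870; I≈-0.238312, D=e−e_prev≈0.557098; u=1/4·0.222870+2·(-0.238312)+1/4·0.557098≈-0.281631; next y=1/2·(-1.222870)+3/4·(-0.281631)≈-0.822659
n=6: y≈-0.822659, sp=-1, e=sp−y≈-0.177341; I≈-0.415653, D=e−e_prev≈-0.400211; u=1/4·(-0.177341)+2·(-0.415653)+1/4·(-0.400211)≈-0.975695; next y=1/2·(-0.822659)+3/4·(-0.975695)≈-1.143100

0 -1 -2.500 0.000
1 -1 0.438 -1.875
2 -1 -1.445 -0.609
3 -1 0.038 -1.389
4 -1 -1.187 -0.666
5 -1 -0.282 -1.223
6 -1 -0.976 -0.823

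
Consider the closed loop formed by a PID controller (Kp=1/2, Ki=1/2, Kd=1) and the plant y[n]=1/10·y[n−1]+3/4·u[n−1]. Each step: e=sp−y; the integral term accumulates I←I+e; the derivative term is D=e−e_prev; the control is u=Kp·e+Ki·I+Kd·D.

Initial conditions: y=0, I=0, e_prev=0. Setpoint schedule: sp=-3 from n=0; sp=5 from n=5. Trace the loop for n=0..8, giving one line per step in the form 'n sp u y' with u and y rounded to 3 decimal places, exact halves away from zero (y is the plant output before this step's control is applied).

0 -3 -6.000 0.000
1 -3 4.500 -4.500
2 -3 -14.100 2.925
3 -3 16.778 -10.283
4 -3 -36.464 11.555
5 5 69.590 -26.192
6 5 -112.092 49.574
7 5 198.758 -79.112
8 5 -328.409 141.157

(exact arithmetic carried between steps; '≈' marks a value shown rounded to 6 d.p. or computed from one; I and e_prev carry over from the previous line; the table rounds u and y to 3 d.p., halves away from zero)
n=0: y=0, sp=-3, e=sp−y=-3; I=-3, D=e−e_prev=-3; u=1/2·(-3)+1/2·(-3)+1·(-3)=-6; next y=1/10·0+3/4·(-6)=-4.5
n=1: y=-4.5, sp=-3, e=sp−y=1.5; I=-1.5, D=e−e_prev=4.5; u=1/2·1.5+1/2·(-1.5)+1·4.5=4.5; next y=1/10·(-4.5)+3/4·4.5=2.925
n=2: y=2.925, sp=-3, e=sp−y=-5.925; I=-7.425, D=e−e_prev=-7.425; u=1/2·(-5.925)+1/2·(-7.425)+1·(-7.425)=-14.1; next y=1/10·2.925+3/4·(-14.1)=-10.2825
n=3: y=-10.2825, sp=-3, e=sp−y=7.2825; I=-0.1425, D=e−e_prev=13.2075; u=1/2·7.2825+1/2·(-0.1425)+1·13.2075=16.7775; next y=1/10·(-10.2825)+3/4·16.7775=11.554875
n=4: y=11.554875, sp=-3, e=sp−y=-14.554875; I=-14.697375, D=e−e_prev=-21.837375; u=1/2·(-14.554875)+1/2·(-14.697375)+1·(-21.837375)=-36.4635; next y=1/10·11.554875+3/4·(-36.4635)≈-26.192138
n=5: y≈-26.192138, sp=5, e=sp−y≈31.192138; I≈16.494763, D=e−e_prev≈45.747013; u=1/2·31.192138+1/2·16.494763+1·45.747013≈69.590463; next y=1/10·(-26.192138)+3/4·69.590463≈49.573633
n=6: y≈49.573633, sp=5, e=sp−y≈-44.573633; I≈-28.078871, D=e−e_prev≈-75.765771; u=1/2·(-44.573633)+1/2·(-28.078871)+1·(-75.765771)≈-112.092023; next y=1/10·49.573633+3/4·(-112.092023)≈-79.111654
n=7: y≈-79.111654, sp=5, e=sp−y≈84.111654; I≈56.032783, D=e−e_prev≈128.685287; u=1/2·84.111654+1/2·56.032783+1·128.685287≈198.757505; next y=1/10·(-79.111654)+3/4·198.757505≈141.156963
n=8: y≈141.156963, sp=5, e=sp−y≈-136.156963; I≈-80.124180, D=e−e_prev≈-220.268617; u=1/2·(-136.156963)+1/2·(-80.124180)+1·(-220.268617)≈-328.409189; next y=1/10·141.156963+3/4·(-328.409189)≈-232.191195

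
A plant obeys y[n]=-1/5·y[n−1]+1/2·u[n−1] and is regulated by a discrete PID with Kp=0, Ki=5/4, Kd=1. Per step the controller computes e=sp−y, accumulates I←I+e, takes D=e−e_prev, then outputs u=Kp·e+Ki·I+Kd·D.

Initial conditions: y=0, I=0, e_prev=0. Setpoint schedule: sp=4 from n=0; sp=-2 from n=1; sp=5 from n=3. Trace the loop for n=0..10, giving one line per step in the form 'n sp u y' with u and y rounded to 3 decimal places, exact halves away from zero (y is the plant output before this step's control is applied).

(exact arithmetic carried between steps; '≈' marks a value shown rounded to 6 d.p. or computed from one; I and e_prev carry over from the previous line; the table rounds u and y to 3 d.p., halves away from zero)
n=0: y=0, sp=4, e=sp−y=4; I=4, D=e−e_prev=4; u=0·4+5/4·4+1·4=9; next y=-1/5·0+1/2·9=4.5
n=1: y=4.5, sp=-2, e=sp−y=-6.5; I=-2.5, D=e−e_prev=-10.5; u=0·(-6.5)+5/4·(-2.5)+1·(-10.5)=-13.625; next y=-1/5·4.5+1/2·(-13.625)=-7.7125
n=2: y=-7.7125, sp=-2, e=sp−y=5.7125; I=3.2125, D=e−e_prev=12.2125; u=0·5.7125+5/4·3.2125+1·12.2125=16.228125; next y=-1/5·(-7.7125)+1/2·16.228125≈9.656563
n=3: y≈9.656563, sp=5, e=sp−y≈-4.656563; I≈-1.444063, D=e−e_prev≈-10.369063; u=0·(-4.656563)+5/4·(-1.444063)+1·(-10.369063)≈-12.174141; next y=-1/5·9.656563+1/2·(-12.174141)≈-8.018383
n=4: y≈-8.018383, sp=5, e=sp−y≈13.018383; I≈11.574320, D=e−e_prev≈17.674945; u=0·13.018383+5/4·11.574320+1·17.674945≈32.142846; next y=-1/5·(-8.018383)+1/2·32.142846≈17.675099
n=5: y≈17.675099, sp=5, e=sp−y≈-12.675099; I≈-1.100779, D=e−e_prev≈-25.693482; u=0·(-12.675099)+5/4·(-1.100779)+1·(-25.693482)≈-27.069456; next y=-1/5·17.675099+1/2·(-27.069456)≈-17.069748
n=6: y≈-17.069748, sp=5, e=sp−y≈22.069748; I≈20.968969, D=e−e_prev≈34.744847; u=0·22.069748+5/4·20.968969+1·34.744847≈60.956058; next y=-1/5·(-17.069748)+1/2·60.956058≈33.891979
n=7: y≈33.891979, sp=5, e=sp−y≈-28.891979; I≈-7.923010, D=e−e_prev≈-50.961727; u=0·(-28.891979)+5/4·(-7.923010)+1·(-50.961727)≈-60.865489; next y=-1/5·33.891979+1/2·(-60.865489)≈-37.211140
n=8: y≈-37.211140, sp=5, e=sp−y≈42.211140; I≈34.288130, D=e−e_prev≈71.103119; u=0·42.211140+5/4·34.288130+1·71.103119≈113.963282; next y=-1/5·(-37.211140)+1/2·113.963282≈64.423869
n=9: y≈64.423869, sp=5, e=sp−y≈-59.423869; I≈-25.135739, D=e−e_prev≈-101.635009; u=0·(-59.423869)+5/4·(-25.135739)+1·(-101.635009)≈-133.054683; next y=-1/5·64.423869+1/2·(-133.054683)≈-79.412115
n=10: y≈-79.412115, sp=5, e=sp−y≈84.412115; I≈59.276377, D=e−e_prev≈143.835984; u=0·84.412115+5/4·59.276377+1·143.835984≈217.931455; next y=-1/5·(-79.412115)+1/2·217.931455≈124.848151

0 4 9.000 0.000
1 -2 -13.625 4.500
2 -2 16.228 -7.713
3 5 -12.174 9.657
4 5 32.143 -8.018
5 5 -27.069 17.675
6 5 60.956 -17.070
7 5 -60.865 33.892
8 5 113.963 -37.211
9 5 -133.055 64.424
10 5 217.931 -79.412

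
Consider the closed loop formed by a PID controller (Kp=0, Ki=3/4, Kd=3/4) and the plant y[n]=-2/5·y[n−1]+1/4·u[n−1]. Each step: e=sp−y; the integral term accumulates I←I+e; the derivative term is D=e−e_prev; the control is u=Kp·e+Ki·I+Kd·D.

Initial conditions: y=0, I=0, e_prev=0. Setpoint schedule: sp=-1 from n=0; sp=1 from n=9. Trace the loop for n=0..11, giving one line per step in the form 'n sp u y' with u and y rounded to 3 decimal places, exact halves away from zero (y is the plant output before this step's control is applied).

0 -1 -1.500 0.000
1 -1 -0.938 -0.375
2 -1 -2.123 -0.084
3 -1 -1.973 -0.497
4 -1 -2.964 -0.294
5 -1 -2.848 -0.623
6 -1 -3.618 -0.463
7 -1 -3.515 -0.719
8 -1 -4.111 -0.591
9 1 -1.021 -0.791
10 1 -2.606 0.061
11 1 -0.157 -0.676

(exact arithmetic carried between steps; '≈' marks a value shown rounded to 6 d.p. or computed from one; I and e_prev carry over from the previous line; the table rounds u and y to 3 d.p., halves away from zero)
n=0: y=0, sp=-1, e=sp−y=-1; I=-1, D=e−e_prev=-1; u=0·(-1)+3/4·(-1)+3/4·(-1)=-1.5; next y=-2/5·0+1/4·(-1.5)=-0.375
n=1: y=-0.375, sp=-1, e=sp−y=-0.625; I=-1.625, D=e−e_prev=0.375; u=0·(-0.625)+3/4·(-1.625)+3/4·0.375=-0.9375; next y=-2/5·(-0.375)+1/4·(-0.9375)=-0.084375
n=2: y=-0.084375, sp=-1, e=sp−y=-0.915625; I=-2.540625, D=e−e_prev=-0.290625; u=0·(-0.915625)+3/4·(-2.540625)+3/4·(-0.290625)≈-2.123438; next y=-2/5·(-0.084375)+1/4·(-2.123438)≈-0.497109
n=3: y≈-0.497109, sp=-1, e=sp−y≈-0.502891; I≈-3.043516, D=e−e_prev≈0.412734; u=0·(-0.502891)+3/4·(-3.043516)+3/4·0.412734≈-1.973086; next y=-2/5·(-0.497109)+1/4·(-1.973086)≈-0.294428
n=4: y≈-0.294428, sp=-1, e=sp−y≈-0.705572; I≈-3.749088, D=e−e_prev≈-0.202682; u=0·(-0.705572)+3/4·(-3.749088)+3/4·(-0.202682)≈-2.963827; next y=-2/5·(-0.294428)+1/4·(-2.963827)≈-0.623186
n=5: y≈-0.623186, sp=-1, e=sp−y≈-0.376814; I≈-4.125902, D=e−e_prev≈0.328758; u=0·(-0.376814)+3/4·(-4.125902)+3/4·0.328758≈-2.847858; next y=-2/5·(-0.623186)+1/4·(-2.847858)≈-0.462690
n=6: y≈-0.462690, sp=-1, e=sp−y≈-0.537310; I≈-4.663212, D=e−e_prev≈-0.160495; u=0·(-0.537310)+3/4·(-4.663212)+3/4·(-0.160495)≈-3.617781; next y=-2/5·(-0.462690)+1/4·(-3.617781)≈-0.719369
n=7: y≈-0.719369, sp=-1, e=sp−y≈-0.280631; I≈-4.943843, D=e−e_prev≈0.256679; u=0·(-0.280631)+3/4·(-4.943843)+3/4·0.256679≈-3.515373; next y=-2/5·(-0.719369)+1/4·(-3.515373)≈-0.591096
n=8: y≈-0.591096, sp=-1, e=sp−y≈-0.408904; I≈-5.352747, D=e−e_prev≈-0.128273; u=0·(-0.408904)+3/4·(-5.352747)+3/4·(-0.128273)≈-4.110765; next y=-2/5·(-0.591096)+1/4·(-4.110765)≈-0.791253
n=9: y≈-0.791253, sp=1, e=sp−y≈1.791253; I≈-3.561494, D=e−e_prev≈2.200157; u=0·1.791253+3/4·(-3.561494)+3/4·2.200157≈-1.021003; next y=-2/5·(-0.791253)+1/4·(-1.021003)≈0.061251
n=10: y≈0.061251, sp=1, e=sp−y≈0.938749; I≈-2.622745, D=e−e_prev≈-0.852504; u=0·0.938749+3/4·(-2.622745)+3/4·(-0.852504)≈-2.606436; next y=-2/5·0.061251+1/4·(-2.606436)≈-0.676109
n=11: y≈-0.676109, sp=1, e=sp−y≈1.676109; I≈-0.946635, D=e−e_prev≈0.737360; u=0·1.676109+3/4·(-0.946635)+3/4·0.737360≈-0.156957; next y=-2/5·(-0.676109)+1/4·(-0.156957)≈0.231205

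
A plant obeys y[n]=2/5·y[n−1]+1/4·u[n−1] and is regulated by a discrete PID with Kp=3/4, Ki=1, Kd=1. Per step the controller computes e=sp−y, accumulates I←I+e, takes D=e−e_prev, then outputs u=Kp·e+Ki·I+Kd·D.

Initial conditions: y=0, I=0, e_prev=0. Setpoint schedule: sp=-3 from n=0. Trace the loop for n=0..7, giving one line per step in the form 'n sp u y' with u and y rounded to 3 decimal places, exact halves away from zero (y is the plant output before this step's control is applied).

(exact arithmetic carried between steps; '≈' marks a value shown rounded to 6 d.p. or computed from one; I and e_prev carry over from the previous line; the table rounds u and y to 3 d.p., halves away from zero)
n=0: y=0, sp=-3, e=sp−y=-3; I=-3, D=e−e_prev=-3; u=3/4·(-3)+1·(-3)+1·(-3)=-8.25; next y=2/5·0+1/4·(-8.25)=-2.0625
n=1: y=-2.0625, sp=-3, e=sp−y=-0.9375; I=-3.9375, D=e−e_prev=2.0625; u=3/4·(-0.9375)+1·(-3.9375)+1·2.0625=-2.578125; next y=2/5·(-2.0625)+1/4·(-2.578125)≈-1.469531
n=2: y≈-1.469531, sp=-3, e=sp−y≈-1.530469; I≈-5.467969, D=e−e_prev≈-0.592969; u=3/4·(-1.530469)+1·(-5.467969)+1·(-0.592969)≈-7.208789; next y=2/5·(-1.469531)+1/4·(-7.208789)≈-2.390010
n=3: y≈-2.390010, sp=-3, e=sp−y≈-0.609990; I≈-6.077959, D=e−e_prev≈0.920479; u=3/4·(-0.609990)+1·(-6.077959)+1·0.920479≈-5.614973; next y=2/5·(-2.390010)+1/4·(-5.614973)≈-2.359747
n=4: y≈-2.359747, sp=-3, e=sp−y≈-0.640253; I≈-6.718212, D=e−e_prev≈-0.030263; u=3/4·(-0.640253)+1·(-6.718212)+1·(-0.030263)≈-7.228664; next y=2/5·(-2.359747)+1/4·(-7.228664)≈-2.751065
n=5: y≈-2.751065, sp=-3, e=sp−y≈-0.248935; I≈-6.967147, D=e−e_prev≈0.391318; u=3/4·(-0.248935)+1·(-6.967147)+1·0.391318≈-6.762531; next y=2/5·(-2.751065)+1/4·(-6.762531)≈-2.791059
n=6: y≈-2.791059, sp=-3, e=sp−y≈-0.208941; I≈-7.176088, D=e−e_prev≈0.039994; u=3/4·(-0.208941)+1·(-7.176088)+1·0.039994≈-7.292801; next y=2/5·(-2.791059)+1/4·(-7.292801)≈-2.939624
n=7: y≈-2.939624, sp=-3, e=sp−y≈-0.060376; I≈-7.236465, D=e−e_prev≈0.148565; u=3/4·(-0.060376)+1·(-7.236465)+1·0.148565≈-7.133182; next y=2/5·(-2.939624)+1/4·(-7.133182)≈-2.959145

0 -3 -8.250 0.000
1 -3 -2.578 -2.063
2 -3 -7.209 -1.470
3 -3 -5.615 -2.390
4 -3 -7.229 -2.360
5 -3 -6.763 -2.751
6 -3 -7.293 -2.791
7 -3 -7.133 -2.940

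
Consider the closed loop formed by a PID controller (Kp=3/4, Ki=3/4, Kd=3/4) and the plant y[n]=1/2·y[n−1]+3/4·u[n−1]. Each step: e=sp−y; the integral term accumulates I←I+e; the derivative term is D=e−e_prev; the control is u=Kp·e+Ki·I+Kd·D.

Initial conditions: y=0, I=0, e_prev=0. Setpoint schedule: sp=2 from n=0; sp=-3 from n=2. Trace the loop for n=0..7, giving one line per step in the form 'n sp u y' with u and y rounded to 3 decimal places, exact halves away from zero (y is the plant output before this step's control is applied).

(exact arithmetic carried between steps; '≈' marks a value shown rounded to 6 d.p. or computed from one; I and e_prev carry over from the previous line; the table rounds u and y to 3 d.p., halves away from zero)
n=0: y=0, sp=2, e=sp−y=2; I=2, D=e−e_prev=2; u=3/4·2+3/4·2+3/4·2=4.5; next y=1/2·0+3/4·4.5=3.375
n=1: y=3.375, sp=2, e=sp−y=-1.375; I=0.625, D=e−e_prev=-3.375; u=3/4·(-1.375)+3/4·0.625+3/4·(-3.375)=-3.09375; next y=1/2·3.375+3/4·(-3.09375)≈-0.632813
n=2: y≈-0.632813, sp=-3, e=sp−y≈-2.367188; I≈-1.742188, D=e−e_prev≈-0.992188; u=3/4·(-2.367188)+3/4·(-1.742188)+3/4·(-0.992188)≈-3.826172; next y=1/2·(-0.632813)+3/4·(-3.826172)≈-3.186035
n=3: y≈-3.186035, sp=-3, e=sp−y≈0.186035; I≈-1.556152, D=e−e_prev≈2.553223; u=3/4·0.186035+3/4·(-1.556152)+3/4·2.553223≈0.887329; next y=1/2·(-3.186035)+3/4·0.887329≈-0.927521
n=4: y≈-0.927521, sp=-3, e=sp−y≈-2.072479; I≈-3.628632, D=e−e_prev≈-2.258514; u=3/4·(-2.072479)+3/4·(-3.628632)+3/4·(-2.258514)≈-5.969719; next y=1/2·(-0.927521)+3/4·(-5.969719)≈-4.941050
n=5: y≈-4.941050, sp=-3, e=sp−y≈1.941050; I≈-1.687582, D=e−e_prev≈4.013529; u=3/4·1.941050+3/4·(-1.687582)+3/4·4.013529≈3.200247; next y=1/2·(-4.941050)+3/4·3.200247≈-0.070339
n=6: y≈-0.070339, sp=-3, e=sp−y≈-2.929661; I≈-4.617243, D=e−e_prev≈-4.870710; u=3/4·(-2.929661)+3/4·(-4.617243)+3/4·(-4.870710)≈-9.313210; next y=1/2·(-0.070339)+3/4·(-9.313210)≈-7.020077
n=7: y≈-7.020077, sp=-3, e=sp−y≈4.020077; I≈-0.597165, D=e−e_prev≈6.949738; u=3/4·4.020077+3/4·(-0.597165)+3/4·6.949738≈7.779487; next y=1/2·(-7.020077)+3/4·7.779487≈2.324577

0 2 4.500 0.000
1 2 -3.094 3.375
2 -3 -3.826 -0.633
3 -3 0.887 -3.186
4 -3 -5.970 -0.928
5 -3 3.200 -4.941
6 -3 -9.313 -0.070
7 -3 7.779 -7.020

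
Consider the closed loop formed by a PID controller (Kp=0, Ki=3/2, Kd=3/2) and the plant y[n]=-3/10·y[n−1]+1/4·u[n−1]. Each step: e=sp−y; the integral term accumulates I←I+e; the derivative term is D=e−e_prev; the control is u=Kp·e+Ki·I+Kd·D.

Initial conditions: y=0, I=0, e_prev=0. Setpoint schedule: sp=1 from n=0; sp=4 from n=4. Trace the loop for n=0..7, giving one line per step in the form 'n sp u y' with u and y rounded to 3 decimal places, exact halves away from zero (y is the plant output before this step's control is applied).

0 1 3.000 0.000
1 1 0.750 0.750
2 1 4.613 -0.038
3 1 1.382 1.164
4 4 15.443 -0.004
5 4 3.599 3.862
6 4 21.967 -0.259
7 4 4.690 5.569

(exact arithmetic carried between steps; '≈' marks a value shown rounded to 6 d.p. or computed from one; I and e_prev carry over from the previous line; the table rounds u and y to 3 d.p., halves away from zero)
n=0: y=0, sp=1, e=sp−y=1; I=1, D=e−e_prev=1; u=0·1+3/2·1+3/2·1=3; next y=-3/10·0+1/4·3=0.75
n=1: y=0.75, sp=1, e=sp−y=0.25; I=1.25, D=e−e_prev=-0.75; u=0·0.25+3/2·1.25+3/2·(-0.75)=0.75; next y=-3/10·0.75+1/4·0.75=-0.0375
n=2: y=-0.0375, sp=1, e=sp−y=1.0375; I=2.2875, D=e−e_prev=0.7875; u=0·1.0375+3/2·2.2875+3/2·0.7875=4.6125; next y=-3/10·(-0.0375)+1/4·4.6125=1.164375
n=3: y=1.164375, sp=1, e=sp−y=-0.164375; I=2.123125, D=e−e_prev=-1.201875; u=0·(-0.164375)+3/2·2.123125+3/2·(-1.201875)=1.381875; next y=-3/10·1.164375+1/4·1.381875≈-0.003844
n=4: y≈-0.003844, sp=4, e=sp−y≈4.003844; I≈6.126969, D=e−e_prev≈4.168219; u=0·4.003844+3/2·6.126969+3/2·4.168219≈15.442781; next y=-3/10·(-0.003844)+1/4·15.442781≈3.861848
n=5: y≈3.861848, sp=4, e=sp−y≈0.138152; I≈6.265120, D=e−e_prev≈-3.865692; u=0·0.138152+3/2·6.265120+3/2·(-3.865692)≈3.599142; next y=-3/10·3.861848+1/4·3.599142≈-0.258769
n=6: y≈-0.258769, sp=4, e=sp−y≈4.258769; I≈10.523889, D=e−e_prev≈4.120617; u=0·4.258769+3/2·10.523889+3/2·4.120617≈21.966760; next y=-3/10·(-0.258769)+1/4·21.966760≈5.569321
n=7: y≈5.569321, sp=4, e=sp−y≈-1.569321; I≈8.954569, D=e−e_prev≈-5.828090; u=0·(-1.569321)+3/2·8.954569+3/2·(-5.828090)≈4.689718; next y=-3/10·5.569321+1/4·4.689718≈-0.498367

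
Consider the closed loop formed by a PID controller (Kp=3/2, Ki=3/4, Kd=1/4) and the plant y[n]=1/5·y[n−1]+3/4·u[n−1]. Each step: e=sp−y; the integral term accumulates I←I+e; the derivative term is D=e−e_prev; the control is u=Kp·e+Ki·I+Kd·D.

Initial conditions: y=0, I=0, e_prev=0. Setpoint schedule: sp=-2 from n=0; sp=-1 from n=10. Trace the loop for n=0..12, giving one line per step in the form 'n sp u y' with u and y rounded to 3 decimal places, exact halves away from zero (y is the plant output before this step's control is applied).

(exact arithmetic carried between steps; '≈' marks a value shown rounded to 6 d.p. or computed from one; I and e_prev carry over from the previous line; the table rounds u and y to 3 d.p., halves away from zero)
n=0: y=0, sp=-2, e=sp−y=-2; I=-2, D=e−e_prev=-2; u=3/2·(-2)+3/4·(-2)+1/4·(-2)=-5; next y=1/5·0+3/4·(-5)=-3.75
n=1: y=-3.75, sp=-2, e=sp−y=1.75; I=-0.25, D=e−e_prev=3.75; u=3/2·1.75+3/4·(-0.25)+1/4·3.75=3.375; next y=1/5·(-3.75)+3/4·3.375=1.78125
n=2: y=1.78125, sp=-2, e=sp−y=-3.78125; I=-4.03125, D=e−e_prev=-5.53125; u=3/2·(-3.78125)+3/4·(-4.03125)+1/4·(-5.53125)=-10.078125; next y=1/5·1.78125+3/4·(-10.078125)≈-7.202344
n=3: y≈-7.202344, sp=-2, e=sp−y≈5.202344; I≈1.171094, D=e−e_prev≈8.983594; u=3/2·5.202344+3/4·1.171094+1/4·8.983594≈10.927734; next y=1/5·(-7.202344)+3/4·10.927734≈6.755332
n=4: y≈6.755332, sp=-2, e=sp−y≈-8.755332; I≈-7.584238, D=e−e_prev≈-13.957676; u=3/2·(-8.755332)+3/4·(-7.584238)+1/4·(-13.957676)≈-22.310596; next y=1/5·6.755332+3/4·(-22.310596)≈-15.381880
n=5: y≈-15.381880, sp=-2, e=sp−y≈13.381880; I≈5.797642, D=e−e_prev≈22.137212; u=3/2·13.381880+3/4·5.797642+1/4·22.137212≈29.955355; next y=1/5·(-15.381880)+3/4·29.955355≈19.390140
n=6: y≈19.390140, sp=-2, e=sp−y≈-21.390140; I≈-15.592498, D=e−e_prev≈-34.772021; u=3/2·(-21.390140)+3/4·(-15.592498)+1/4·(-34.772021)≈-52.472589; next y=1/5·19.390140+3/4·(-52.472589)≈-35.476414
n=7: y≈-35.476414, sp=-2, e=sp−y≈33.476414; I≈17.883916, D=e−e_prev≈54.866554; u=3/2·33.476414+3/4·17.883916+1/4·54.866554≈77.344196; next y=1/5·(-35.476414)+3/4·77.344196≈50.912864
n=8: y≈50.912864, sp=-2, e=sp−y≈-52.912864; I≈-35.028949, D=e−e_prev≈-86.389278; u=3/2·(-52.912864)+3/4·(-35.028949)+1/4·(-86.389278)≈-127.238328; next y=1/5·50.912864+3/4·(-127.238328)≈-85.246173
n=9: y≈-85.246173, sp=-2, e=sp−y≈83.246173; I≈48.217224, D=e−e_prev≈136.159037; u=3/2·83.246173+3/4·48.217224+1/4·136.159037≈195.071937; next y=1/5·(-85.246173)+3/4·195.071937≈129.254718
n=10: y≈129.254718, sp=-1, e=sp−y≈-130.254718; I≈-82.037494, D=e−e_prev≈-213.500891; u=3/2·(-130.254718)+3/4·(-82.037494)+1/4·(-213.500891)≈-310.285420; next y=1/5·129.254718+3/4·(-310.285420)≈-206.863122
n=11: y≈-206.863122, sp=-1, e=sp−y≈205.863122; I≈123.825628, D=e−e_prev≈336.117840; u=3/2·205.863122+3/4·123.825628+1/4·336.117840≈485.693363; next y=1/5·(-206.863122)+3/4·485.693363≈322.897398
n=12: y≈322.897398, sp=-1, e=sp−y≈-323.897398; I≈-200.071770, D=e−e_prev≈-529.760520; u=3/2·(-323.897398)+3/4·(-200.071770)+1/4·(-529.760520)≈-768.340055; next y=1/5·322.897398+3/4·(-768.340055)≈-511.675562

0 -2 -5.000 0.000
1 -2 3.375 -3.750
2 -2 -10.078 1.781
3 -2 10.928 -7.202
4 -2 -22.311 6.755
5 -2 29.955 -15.382
6 -2 -52.473 19.390
7 -2 77.344 -35.476
8 -2 -127.238 50.913
9 -2 195.072 -85.246
10 -1 -310.285 129.255
11 -1 485.693 -206.863
12 -1 -768.340 322.897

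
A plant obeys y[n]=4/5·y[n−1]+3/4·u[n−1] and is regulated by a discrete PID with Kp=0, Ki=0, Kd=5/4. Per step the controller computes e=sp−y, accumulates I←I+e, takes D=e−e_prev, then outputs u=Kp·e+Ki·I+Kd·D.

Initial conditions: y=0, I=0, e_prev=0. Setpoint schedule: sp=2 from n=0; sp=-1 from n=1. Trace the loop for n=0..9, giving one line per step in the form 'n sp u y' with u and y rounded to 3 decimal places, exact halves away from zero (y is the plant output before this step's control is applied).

(exact arithmetic carried between steps; '≈' marks a value shown rounded to 6 d.p. or computed from one; I and e_prev carry over from the previous line; the table rounds u and y to 3 d.p., halves away from zero)
n=0: y=0, sp=2, e=sp−y=2; I=2, D=e−e_prev=2; u=0·2+0·2+5/4·2=2.5; next y=4/5·0+3/4·2.5=1.875
n=1: y=1.875, sp=-1, e=sp−y=-2.875; I=-0.875, D=e−e_prev=-4.875; u=0·(-2.875)+0·(-0.875)+5/4·(-4.875)=-6.09375; next y=4/5·1.875+3/4·(-6.09375)≈-3.070313
n=2: y≈-3.070313, sp=-1, e=sp−y≈2.070313; I≈1.195313, D=e−e_prev≈4.945313; u=0·2.070313+0·1.195313+5/4·4.945313≈6.181641; next y=4/5·(-3.070313)+3/4·6.181641≈2.179980
n=3: y≈2.179980, sp=-1, e=sp−y≈-3.179980; I≈-1.984668, D=e−e_prev≈-5.250293; u=0·(-3.179980)+0·(-1.984668)+5/4·(-5.250293)≈-6.562866; next y=4/5·2.179980+3/4·(-6.562866)≈-3.178165
n=4: y≈-3.178165, sp=-1, e=sp−y≈2.178165; I≈0.193497, D=e−e_prev≈5.358146; u=0·2.178165+0·0.193497+5/4·5.358146≈6.697682; next y=4/5·(-3.178165)+3/4·6.697682≈2.480729
n=5: y≈2.480729, sp=-1, e=sp−y≈-3.480729; I≈-3.287232, D=e−e_prev≈-5.658895; u=0·(-3.480729)+0·(-3.287232)+5/4·(-5.658895)≈-7.073618; next y=4/5·2.480729+3/4·(-7.073618)≈-3.320630
n=6: y≈-3.320630, sp=-1, e=sp−y≈2.320630; I≈-0.966602, D=e−e_prev≈5.801360; u=0·2.320630+0·(-0.966602)+5/4·5.801360≈7.251700; next y=4/5·(-3.320630)+3/4·7.251700≈2.782270
n=7: y≈2.782270, sp=-1, e=sp−y≈-3.782270; I≈-4.748872, D=e−e_prev≈-6.102901; u=0·(-3.782270)+0·(-4.748872)+5/4·(-6.102901)≈-7.628626; next y=4/5·2.782270+3/4·(-7.628626)≈-3.495653
n=8: y≈-3.495653, sp=-1, e=sp−y≈2.495653; I≈-2.253219, D=e−e_prev≈6.277924; u=0·2.495653+0·(-2.253219)+5/4·6.277924≈7.847404; next y=4/5·(-3.495653)+3/4·7.847404≈3.089031
n=9: y≈3.089031, sp=-1, e=sp−y≈-4.089031; I≈-6.342250, D=e−e_prev≈-6.584684; u=0·(-4.089031)+0·(-6.342250)+5/4·(-6.584684)≈-8.230855; next y=4/5·3.089031+3/4·(-8.230855)≈-3.701916

0 2 2.500 0.000
1 -1 -6.094 1.875
2 -1 6.182 -3.070
3 -1 -6.563 2.180
4 -1 6.698 -3.178
5 -1 -7.074 2.481
6 -1 7.252 -3.321
7 -1 -7.629 2.782
8 -1 7.847 -3.496
9 -1 -8.231 3.089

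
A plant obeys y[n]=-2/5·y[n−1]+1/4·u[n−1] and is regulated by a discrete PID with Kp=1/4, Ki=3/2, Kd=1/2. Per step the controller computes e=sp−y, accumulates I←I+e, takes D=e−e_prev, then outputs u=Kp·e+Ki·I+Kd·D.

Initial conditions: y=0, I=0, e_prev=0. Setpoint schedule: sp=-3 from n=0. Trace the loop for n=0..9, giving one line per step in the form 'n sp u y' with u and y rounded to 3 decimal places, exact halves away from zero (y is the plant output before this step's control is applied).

0 -3 -6.750 0.000
1 -3 -5.953 -1.688
2 -3 -10.733 -0.813
3 -3 -10.100 -2.358
4 -3 -13.582 -1.582
5 -3 -12.664 -2.763
6 -3 -15.189 -2.061
7 -3 -14.195 -2.973
8 -3 -16.072 -2.360
9 -3 -15.118 -3.074

(exact arithmetic carried between steps; '≈' marks a value shown rounded to 6 d.p. or computed from one; I and e_prev carry over from the previous line; the table rounds u and y to 3 d.p., halves away from zero)
n=0: y=0, sp=-3, e=sp−y=-3; I=-3, D=e−e_prev=-3; u=1/4·(-3)+3/2·(-3)+1/2·(-3)=-6.75; next y=-2/5·0+1/4·(-6.75)=-1.6875
n=1: y=-1.6875, sp=-3, e=sp−y=-1.3125; I=-4.3125, D=e−e_prev=1.6875; u=1/4·(-1.3125)+3/2·(-4.3125)+1/2·1.6875=-5.953125; next y=-2/5·(-1.6875)+1/4·(-5.953125)≈-0.813281
n=2: y≈-0.813281, sp=-3, e=sp−y≈-2.186719; I≈-6.499219, D=e−e_prev≈-0.874219; u=1/4·(-2.186719)+3/2·(-6.499219)+1/2·(-0.874219)≈-10.732617; next y=-2/5·(-0.813281)+1/4·(-10.732617)≈-2.357842
n=3: y≈-2.357842, sp=-3, e=sp−y≈-0.642158; I≈-7.141377, D=e−e_prev≈1.544561; u=1/4·(-0.642158)+3/2·(-7.141377)+1/2·1.544561≈-10.100325; next y=-2/5·(-2.357842)+1/4·(-10.100325)≈-1.581944
n=4: y≈-1.581944, sp=-3, e=sp−y≈-1.418056; I≈-8.559432, D=e−e_prev≈-0.775897; u=1/4·(-1.418056)+3/2·(-8.559432)+1/2·(-0.775897)≈-13.581611; next y=-2/5·(-1.581944)+1/4·(-13.581611)≈-2.762625
n=5: y≈-2.762625, sp=-3, e=sp−y≈-0.237375; I≈-8.796807, D=e−e_prev≈1.180681; u=1/4·(-0.237375)+3/2·(-8.796807)+1/2·1.180681≈-12.664215; next y=-2/5·(-2.762625)+1/4·(-12.664215)≈-2.061004
n=6: y≈-2.061004, sp=-3, e=sp−y≈-0.938996; I≈-9.735804, D=e−e_prev≈-0.701621; u=1/4·(-0.938996)+3/2·(-9.735804)+1/2·(-0.701621)≈-15.189266; next y=-2/5·(-2.061004)+1/4·(-15.189266)≈-2.972915
n=7: y≈-2.972915, sp=-3, e=sp−y≈-0.027085; I≈-9.762889, D=e−e_prev≈0.911911; u=1/4·(-0.027085)+3/2·(-9.762889)+1/2·0.911911≈-14.195149; next y=-2/5·(-2.972915)+1/4·(-14.195149)≈-2.359621
n=8: y≈-2.359621, sp=-3, e=sp−y≈-0.640379; I≈-10.403268, D=e−e_prev≈-0.613294; u=1/4·(-0.640379)+3/2·(-10.403268)+1/2·(-0.613294)≈-16.071643; next y=-2/5·(-2.359621)+1/4·(-16.071643)≈-3.074062
n=9: y≈-3.074062, sp=-3, e=sp−y≈0.074062; I≈-10.329205, D=e−e_prev≈0.714441; u=1/4·0.074062+3/2·(-10.329205)+1/2·0.714441≈-15.118072; next y=-2/5·(-3.074062)+1/4·(-15.118072)≈-2.549893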